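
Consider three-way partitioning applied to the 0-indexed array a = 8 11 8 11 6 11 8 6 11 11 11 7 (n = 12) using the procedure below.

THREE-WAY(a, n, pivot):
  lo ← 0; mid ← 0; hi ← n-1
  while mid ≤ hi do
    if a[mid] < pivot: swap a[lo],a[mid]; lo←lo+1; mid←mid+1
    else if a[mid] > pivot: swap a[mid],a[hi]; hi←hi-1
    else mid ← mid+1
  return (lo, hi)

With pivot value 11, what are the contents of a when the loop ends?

pivot = 11; lo=0, mid=0, hi=11
a[mid]=8<11: swap a[0],a[0]; lo=1,mid=1 → 8 11 8 11 6 11 8 6 11 11 11 7
a[mid]=11=11: mid=2
a[mid]=8<11: swap a[1],a[2]; lo=2,mid=3 → 8 8 11 11 6 11 8 6 11 11 11 7
a[mid]=11=11: mid=4
a[mid]=6<11: swap a[2],a[4]; lo=3,mid=5 → 8 8 6 11 11 11 8 6 11 11 11 7
a[mid]=11=11: mid=6
a[mid]=8<11: swap a[3],a[6]; lo=4,mid=7 → 8 8 6 8 11 11 11 6 11 11 11 7
a[mid]=6<11: swap a[4],a[7]; lo=5,mid=8 → 8 8 6 8 6 11 11 11 11 11 11 7
a[mid]=11=11: mid=9
a[mid]=11=11: mid=10
a[mid]=11=11: mid=11
a[mid]=7<11: swap a[5],a[11]; lo=6,mid=12 → 8 8 6 8 6 7 11 11 11 11 11 11
end: lo=6, hi=11; a = 8 8 6 8 6 7 11 11 11 11 11 11

8 8 6 8 6 7 11 11 11 11 11 11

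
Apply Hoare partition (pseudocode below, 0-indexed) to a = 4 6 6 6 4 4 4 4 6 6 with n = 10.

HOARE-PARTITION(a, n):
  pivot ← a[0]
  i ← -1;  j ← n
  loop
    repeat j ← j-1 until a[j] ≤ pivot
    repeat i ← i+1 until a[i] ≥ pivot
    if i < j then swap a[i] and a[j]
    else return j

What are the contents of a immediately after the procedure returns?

pivot=4
j stops at 7 (4), i stops at 0 (4); swap ⇒ 4 6 6 6 4 4 4 4 6 6
j stops at 6 (4), i stops at 1 (6); swap ⇒ 4 4 6 6 4 4 6 4 6 6
j stops at 5 (4), i stops at 2 (6); swap ⇒ 4 4 4 6 4 6 6 4 6 6
j stops at 4 (4), i stops at 3 (6); swap ⇒ 4 4 4 4 6 6 6 4 6 6
j stops at 3, i stops at 4; i≥j ⇒ return 3. a=4 4 4 4 6 6 6 4 6 6

4 4 4 4 6 6 6 4 6 6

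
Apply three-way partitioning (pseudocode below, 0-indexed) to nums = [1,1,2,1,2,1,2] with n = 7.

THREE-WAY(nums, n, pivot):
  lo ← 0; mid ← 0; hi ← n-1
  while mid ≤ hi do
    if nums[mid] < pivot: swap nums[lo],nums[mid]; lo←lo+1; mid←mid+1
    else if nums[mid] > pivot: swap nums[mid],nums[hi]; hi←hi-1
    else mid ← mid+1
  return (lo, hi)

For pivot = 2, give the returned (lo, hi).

lo=0 mid=0 hi=6
1<2: swap(0,0), lo=1 mid=1 ⇒ [1,1,2,1,2,1,2]
1<2: swap(1,1), lo=2 mid=2 ⇒ [1,1,2,1,2,1,2]
2=2: mid=3
1<2: swap(2,3), lo=3 mid=4 ⇒ [1,1,1,2,2,1,2]
2=2: mid=5
1<2: swap(3,5), lo=4 mid=6 ⇒ [1,1,1,1,2,2,2]
2=2: mid=7
done. lo=4 hi=6; nums=[1,1,1,1,2,2,2]

(4, 6)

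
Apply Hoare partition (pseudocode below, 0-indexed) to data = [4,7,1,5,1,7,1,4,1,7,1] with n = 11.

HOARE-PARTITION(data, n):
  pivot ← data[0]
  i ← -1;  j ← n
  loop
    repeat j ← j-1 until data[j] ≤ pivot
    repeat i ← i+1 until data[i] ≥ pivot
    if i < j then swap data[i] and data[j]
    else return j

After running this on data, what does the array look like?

pivot=4
j stops at 10 (1), i stops at 0 (4); swap ⇒ [1,7,1,5,1,7,1,4,1,7,4]
j stops at 8 (1), i stops at 1 (7); swap ⇒ [1,1,1,5,1,7,1,4,7,7,4]
j stops at 7 (4), i stops at 3 (5); swap ⇒ [1,1,1,4,1,7,1,5,7,7,4]
j stops at 6 (1), i stops at 5 (7); swap ⇒ [1,1,1,4,1,1,7,5,7,7,4]
j stops at 5, i stops at 6; i≥j ⇒ return 5. data=[1,1,1,4,1,1,7,5,7,7,4]

[1,1,1,4,1,1,7,5,7,7,4]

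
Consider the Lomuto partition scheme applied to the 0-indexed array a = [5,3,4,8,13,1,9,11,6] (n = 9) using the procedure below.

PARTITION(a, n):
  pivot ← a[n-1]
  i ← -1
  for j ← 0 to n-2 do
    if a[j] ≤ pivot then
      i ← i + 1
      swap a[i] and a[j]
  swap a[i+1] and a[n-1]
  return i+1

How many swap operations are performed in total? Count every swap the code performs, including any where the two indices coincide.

5

pivot=6, i=-1
j=0: 5≤6, i=0, swap(0,0) ⇒ [5,3,4,8,13,1,9,11,6]
j=1: 3≤6, i=1, swap(1,1) ⇒ [5,3,4,8,13,1,9,11,6]
j=2: 4≤6, i=2, swap(2,2) ⇒ [5,3,4,8,13,1,9,11,6]
j=3: 8>6, skip
j=4: 13>6, skip
j=5: 1≤6, i=3, swap(3,5) ⇒ [5,3,4,1,13,8,9,11,6]
j=6: 9>6, skip
j=7: 11>6, skip
swap(4,8) ⇒ [5,3,4,1,6,8,9,11,13]; return 4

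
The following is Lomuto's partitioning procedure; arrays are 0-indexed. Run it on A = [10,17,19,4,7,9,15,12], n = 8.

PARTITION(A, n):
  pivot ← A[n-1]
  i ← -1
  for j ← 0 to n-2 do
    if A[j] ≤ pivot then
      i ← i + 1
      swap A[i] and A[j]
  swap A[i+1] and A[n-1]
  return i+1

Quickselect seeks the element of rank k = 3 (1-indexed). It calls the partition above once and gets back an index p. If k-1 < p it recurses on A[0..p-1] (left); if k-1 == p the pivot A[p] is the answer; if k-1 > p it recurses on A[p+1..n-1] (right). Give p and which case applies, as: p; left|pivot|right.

pivot = A[7] = 12; i = -1
j=0: A[0]=10 ≤ 12 → i=0, swap A[0],A[0] (no change) → [10,17,19,4,7,9,15,12]
j=1: A[1]=17 > 12 → no swap
j=2: A[2]=19 > 12 → no swap
j=3: A[3]=4 ≤ 12 → i=1, swap A[1],A[3] → [10,4,19,17,7,9,15,12]
j=4: A[4]=7 ≤ 12 → i=2, swap A[2],A[4] → [10,4,7,17,19,9,15,12]
j=5: A[5]=9 ≤ 12 → i=3, swap A[3],A[5] → [10,4,7,9,19,17,15,12]
j=6: A[6]=15 > 12 → no swap
final swap A[4],A[7] → [10,4,7,9,12,17,15,19]; return 4
p = 4; k-1 = 2 < 4 ⇒ left

4; left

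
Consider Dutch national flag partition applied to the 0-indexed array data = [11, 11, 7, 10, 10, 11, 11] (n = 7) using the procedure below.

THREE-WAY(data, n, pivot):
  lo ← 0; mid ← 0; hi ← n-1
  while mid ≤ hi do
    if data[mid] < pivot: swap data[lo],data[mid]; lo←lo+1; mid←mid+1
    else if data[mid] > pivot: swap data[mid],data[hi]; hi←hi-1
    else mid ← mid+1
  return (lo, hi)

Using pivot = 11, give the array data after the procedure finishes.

[7, 10, 10, 11, 11, 11, 11]

lo=0 mid=0 hi=6
11=11: mid=1
11=11: mid=2
7<11: swap(0,2), lo=1 mid=3 ⇒ [7, 11, 11, 10, 10, 11, 11]
10<11: swap(1,3), lo=2 mid=4 ⇒ [7, 10, 11, 11, 10, 11, 11]
10<11: swap(2,4), lo=3 mid=5 ⇒ [7, 10, 10, 11, 11, 11, 11]
11=11: mid=6
11=11: mid=7
done. lo=3 hi=6; data=[7, 10, 10, 11, 11, 11, 11]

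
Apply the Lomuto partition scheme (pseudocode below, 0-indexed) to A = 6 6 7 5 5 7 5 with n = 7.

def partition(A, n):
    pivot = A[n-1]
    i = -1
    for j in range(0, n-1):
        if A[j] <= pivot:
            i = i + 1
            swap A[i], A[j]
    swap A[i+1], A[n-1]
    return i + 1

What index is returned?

2

pivot = A[6] = 5; i = -1
j=0: A[0]=6 > 5 → no swap
j=1: A[1]=6 > 5 → no swap
j=2: A[2]=7 > 5 → no swap
j=3: A[3]=5 ≤ 5 → i=0, swap A[0],A[3] → 5 6 7 6 5 7 5
j=4: A[4]=5 ≤ 5 → i=1, swap A[1],A[4] → 5 5 7 6 6 7 5
j=5: A[5]=7 > 5 → no swap
final swap A[2],A[6] → 5 5 5 6 6 7 7; return 2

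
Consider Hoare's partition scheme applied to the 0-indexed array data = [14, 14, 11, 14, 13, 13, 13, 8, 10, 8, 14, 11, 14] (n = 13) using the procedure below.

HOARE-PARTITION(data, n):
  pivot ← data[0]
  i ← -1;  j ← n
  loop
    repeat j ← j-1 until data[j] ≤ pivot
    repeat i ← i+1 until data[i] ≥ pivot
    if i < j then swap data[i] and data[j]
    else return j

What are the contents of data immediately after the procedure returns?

[14, 11, 11, 14, 13, 13, 13, 8, 10, 8, 14, 14, 14]

pivot=14
j stops at 12 (14), i stops at 0 (14); swap ⇒ [14, 14, 11, 14, 13, 13, 13, 8, 10, 8, 14, 11, 14]
j stops at 11 (11), i stops at 1 (14); swap ⇒ [14, 11, 11, 14, 13, 13, 13, 8, 10, 8, 14, 14, 14]
j stops at 10 (14), i stops at 3 (14); swap ⇒ [14, 11, 11, 14, 13, 13, 13, 8, 10, 8, 14, 14, 14]
j stops at 9, i stops at 10; i≥j ⇒ return 9. data=[14, 11, 11, 14, 13, 13, 13, 8, 10, 8, 14, 14, 14]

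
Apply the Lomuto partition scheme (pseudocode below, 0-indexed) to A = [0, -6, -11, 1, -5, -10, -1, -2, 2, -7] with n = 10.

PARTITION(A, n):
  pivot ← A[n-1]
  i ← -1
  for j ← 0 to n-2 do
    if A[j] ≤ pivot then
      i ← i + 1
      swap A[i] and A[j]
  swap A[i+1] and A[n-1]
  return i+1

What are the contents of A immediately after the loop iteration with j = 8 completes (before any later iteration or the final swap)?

pivot = A[9] = -7; i = -1
j=0: A[0]=0 > -7 → no swap
j=1: A[1]=-6 > -7 → no swap
j=2: A[2]=-11 ≤ -7 → i=0, swap A[0],A[2] → [-11, -6, 0, 1, -5, -10, -1, -2, 2, -7]
j=3: A[3]=1 > -7 → no swap
j=4: A[4]=-5 > -7 → no swap
j=5: A[5]=-10 ≤ -7 → i=1, swap A[1],A[5] → [-11, -10, 0, 1, -5, -6, -1, -2, 2, -7]
j=6: A[6]=-1 > -7 → no swap
j=7: A[7]=-2 > -7 → no swap
j=8: A[8]=2 > -7 → no swap
(after j=8) A = [-11, -10, 0, 1, -5, -6, -1, -2, 2, -7]

[-11, -10, 0, 1, -5, -6, -1, -2, 2, -7]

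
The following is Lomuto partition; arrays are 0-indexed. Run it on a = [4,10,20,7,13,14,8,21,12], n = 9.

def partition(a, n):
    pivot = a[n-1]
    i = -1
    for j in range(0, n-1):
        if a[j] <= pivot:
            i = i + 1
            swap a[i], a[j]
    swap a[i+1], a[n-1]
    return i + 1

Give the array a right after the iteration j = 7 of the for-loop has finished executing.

pivot = a[8] = 12; i = -1
j=0: a[0]=4 ≤ 12 → i=0, swap a[0],a[0] (no change) → [4,10,20,7,13,14,8,21,12]
j=1: a[1]=10 ≤ 12 → i=1, swap a[1],a[1] (no change) → [4,10,20,7,13,14,8,21,12]
j=2: a[2]=20 > 12 → no swap
j=3: a[3]=7 ≤ 12 → i=2, swap a[2],a[3] → [4,10,7,20,13,14,8,21,12]
j=4: a[4]=13 > 12 → no swap
j=5: a[5]=14 > 12 → no swap
j=6: a[6]=8 ≤ 12 → i=3, swap a[3],a[6] → [4,10,7,8,13,14,20,21,12]
j=7: a[7]=21 > 12 → no swap
(after j=7) a = [4,10,7,8,13,14,20,21,12]

[4,10,7,8,13,14,20,21,12]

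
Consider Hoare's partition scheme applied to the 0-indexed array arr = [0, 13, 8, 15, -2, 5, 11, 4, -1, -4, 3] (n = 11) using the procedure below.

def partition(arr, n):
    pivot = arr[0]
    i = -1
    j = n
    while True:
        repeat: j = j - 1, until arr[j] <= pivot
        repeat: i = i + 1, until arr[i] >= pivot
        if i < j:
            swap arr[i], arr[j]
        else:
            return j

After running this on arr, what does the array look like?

[-4, -1, -2, 15, 8, 5, 11, 4, 13, 0, 3]

pivot = arr[0] = 0; i = -1, j = 11
j→9 (arr[9]=-4≤0), i→0 (arr[0]=0≥0); i<j, swap → [-4, 13, 8, 15, -2, 5, 11, 4, -1, 0, 3]
j→8 (arr[8]=-1≤0), i→1 (arr[1]=13≥0); i<j, swap → [-4, -1, 8, 15, -2, 5, 11, 4, 13, 0, 3]
j→4 (arr[4]=-2≤0), i→2 (arr[2]=8≥0); i<j, swap → [-4, -1, -2, 15, 8, 5, 11, 4, 13, 0, 3]
j→2, i→3; i≥j, return j=2. arr = [-4, -1, -2, 15, 8, 5, 11, 4, 13, 0, 3]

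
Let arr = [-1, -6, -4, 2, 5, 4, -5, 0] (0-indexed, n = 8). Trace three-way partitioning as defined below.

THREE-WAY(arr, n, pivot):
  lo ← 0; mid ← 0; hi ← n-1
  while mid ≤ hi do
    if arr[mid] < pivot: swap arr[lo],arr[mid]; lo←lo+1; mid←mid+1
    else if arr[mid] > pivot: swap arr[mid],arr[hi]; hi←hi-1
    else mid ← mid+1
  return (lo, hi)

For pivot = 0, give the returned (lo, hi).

(4, 4)

lo=0 mid=0 hi=7
-1<0: swap(0,0), lo=1 mid=1 ⇒ [-1, -6, -4, 2, 5, 4, -5, 0]
-6<0: swap(1,1), lo=2 mid=2 ⇒ [-1, -6, -4, 2, 5, 4, -5, 0]
-4<0: swap(2,2), lo=3 mid=3 ⇒ [-1, -6, -4, 2, 5, 4, -5, 0]
2>0: swap(3,7), hi=6 ⇒ [-1, -6, -4, 0, 5, 4, -5, 2]
0=0: mid=4
5>0: swap(4,6), hi=5 ⇒ [-1, -6, -4, 0, -5, 4, 5, 2]
-5<0: swap(3,4), lo=4 mid=5 ⇒ [-1, -6, -4, -5, 0, 4, 5, 2]
4>0: swap(5,5), hi=4 ⇒ [-1, -6, -4, -5, 0, 4, 5, 2]
done. lo=4 hi=4; arr=[-1, -6, -4, -5, 0, 4, 5, 2]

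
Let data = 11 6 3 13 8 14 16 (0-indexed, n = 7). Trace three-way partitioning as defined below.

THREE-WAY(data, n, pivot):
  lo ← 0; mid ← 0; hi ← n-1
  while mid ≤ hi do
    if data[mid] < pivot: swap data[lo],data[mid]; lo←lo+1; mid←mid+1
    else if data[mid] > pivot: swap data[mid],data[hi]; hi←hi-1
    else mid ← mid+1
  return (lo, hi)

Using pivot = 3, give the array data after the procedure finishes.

lo=0 mid=0 hi=6
11>3: swap(0,6), hi=5 ⇒ 16 6 3 13 8 14 11
16>3: swap(0,5), hi=4 ⇒ 14 6 3 13 8 16 11
14>3: swap(0,4), hi=3 ⇒ 8 6 3 13 14 16 11
8>3: swap(0,3), hi=2 ⇒ 13 6 3 8 14 16 11
13>3: swap(0,2), hi=1 ⇒ 3 6 13 8 14 16 11
3=3: mid=1
6>3: swap(1,1), hi=0 ⇒ 3 6 13 8 14 16 11
done. lo=0 hi=0; data=3 6 13 8 14 16 11

3 6 13 8 14 16 11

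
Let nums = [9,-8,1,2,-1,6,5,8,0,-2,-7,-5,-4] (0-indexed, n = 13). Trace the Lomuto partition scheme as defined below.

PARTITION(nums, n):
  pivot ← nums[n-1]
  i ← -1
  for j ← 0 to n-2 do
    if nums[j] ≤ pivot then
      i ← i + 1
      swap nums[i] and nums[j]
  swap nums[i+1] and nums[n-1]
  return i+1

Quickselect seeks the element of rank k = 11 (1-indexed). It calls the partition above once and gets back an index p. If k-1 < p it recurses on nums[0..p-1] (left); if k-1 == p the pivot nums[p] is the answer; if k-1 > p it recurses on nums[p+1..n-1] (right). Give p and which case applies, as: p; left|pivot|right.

pivot = nums[12] = -4; i = -1
j=0: nums[0]=9 > -4 → no swap
j=1: nums[1]=-8 ≤ -4 → i=0, swap nums[0],nums[1] → [-8,9,1,2,-1,6,5,8,0,-2,-7,-5,-4]
j=2: nums[2]=1 > -4 → no swap
j=3: nums[3]=2 > -4 → no swap
j=4: nums[4]=-1 > -4 → no swap
j=5: nums[5]=6 > -4 → no swap
j=6: nums[6]=5 > -4 → no swap
j=7: nums[7]=8 > -4 → no swap
j=8: nums[8]=0 > -4 → no swap
j=9: nums[9]=-2 > -4 → no swap
j=10: nums[10]=-7 ≤ -4 → i=1, swap nums[1],nums[10] → [-8,-7,1,2,-1,6,5,8,0,-2,9,-5,-4]
j=11: nums[11]=-5 ≤ -4 → i=2, swap nums[2],nums[11] → [-8,-7,-5,2,-1,6,5,8,0,-2,9,1,-4]
final swap nums[3],nums[12] → [-8,-7,-5,-4,-1,6,5,8,0,-2,9,1,2]; return 3
p = 3; k-1 = 10 > 3 ⇒ right

3; right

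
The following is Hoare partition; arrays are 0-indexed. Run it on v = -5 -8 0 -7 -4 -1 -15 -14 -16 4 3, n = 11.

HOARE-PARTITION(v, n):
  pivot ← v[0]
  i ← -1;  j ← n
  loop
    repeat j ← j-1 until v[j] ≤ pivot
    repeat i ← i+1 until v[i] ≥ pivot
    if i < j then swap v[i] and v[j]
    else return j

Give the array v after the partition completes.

pivot=-5
j stops at 8 (-16), i stops at 0 (-5); swap ⇒ -16 -8 0 -7 -4 -1 -15 -14 -5 4 3
j stops at 7 (-14), i stops at 2 (0); swap ⇒ -16 -8 -14 -7 -4 -1 -15 0 -5 4 3
j stops at 6 (-15), i stops at 4 (-4); swap ⇒ -16 -8 -14 -7 -15 -1 -4 0 -5 4 3
j stops at 4, i stops at 5; i≥j ⇒ return 4. v=-16 -8 -14 -7 -15 -1 -4 0 -5 4 3

-16 -8 -14 -7 -15 -1 -4 0 -5 4 3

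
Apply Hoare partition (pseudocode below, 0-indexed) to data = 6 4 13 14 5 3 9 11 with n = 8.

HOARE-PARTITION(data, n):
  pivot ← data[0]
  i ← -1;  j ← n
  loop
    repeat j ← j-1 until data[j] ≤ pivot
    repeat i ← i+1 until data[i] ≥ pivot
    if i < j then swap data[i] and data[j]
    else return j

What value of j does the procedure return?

2

pivot = data[0] = 6; i = -1, j = 8
j→5 (data[5]=3≤6), i→0 (data[0]=6≥6); i<j, swap → 3 4 13 14 5 6 9 11
j→4 (data[4]=5≤6), i→2 (data[2]=13≥6); i<j, swap → 3 4 5 14 13 6 9 11
j→2, i→3; i≥j, return j=2. data = 3 4 5 14 13 6 9 11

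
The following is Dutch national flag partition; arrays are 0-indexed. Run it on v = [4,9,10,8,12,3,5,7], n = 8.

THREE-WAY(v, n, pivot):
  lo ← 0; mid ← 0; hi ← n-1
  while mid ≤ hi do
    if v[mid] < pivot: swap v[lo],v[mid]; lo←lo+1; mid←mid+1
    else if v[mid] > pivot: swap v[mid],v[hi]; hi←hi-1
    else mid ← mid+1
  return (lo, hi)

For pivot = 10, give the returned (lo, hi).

lo=0 mid=0 hi=7
4<10: swap(0,0), lo=1 mid=1 ⇒ [4,9,10,8,12,3,5,7]
9<10: swap(1,1), lo=2 mid=2 ⇒ [4,9,10,8,12,3,5,7]
10=10: mid=3
8<10: swap(2,3), lo=3 mid=4 ⇒ [4,9,8,10,12,3,5,7]
12>10: swap(4,7), hi=6 ⇒ [4,9,8,10,7,3,5,12]
7<10: swap(3,4), lo=4 mid=5 ⇒ [4,9,8,7,10,3,5,12]
3<10: swap(4,5), lo=5 mid=6 ⇒ [4,9,8,7,3,10,5,12]
5<10: swap(5,6), lo=6 mid=7 ⇒ [4,9,8,7,3,5,10,12]
done. lo=6 hi=6; v=[4,9,8,7,3,5,10,12]

(6, 6)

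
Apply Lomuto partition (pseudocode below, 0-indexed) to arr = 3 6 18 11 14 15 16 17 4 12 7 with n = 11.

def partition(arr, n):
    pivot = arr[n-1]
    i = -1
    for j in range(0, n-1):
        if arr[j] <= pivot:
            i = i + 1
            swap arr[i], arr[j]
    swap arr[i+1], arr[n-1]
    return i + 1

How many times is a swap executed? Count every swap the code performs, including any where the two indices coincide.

4

pivot=7, i=-1
j=0: 3≤7, i=0, swap(0,0) ⇒ 3 6 18 11 14 15 16 17 4 12 7
j=1: 6≤7, i=1, swap(1,1) ⇒ 3 6 18 11 14 15 16 17 4 12 7
j=2: 18>7, skip
j=3: 11>7, skip
j=4: 14>7, skip
j=5: 15>7, skip
j=6: 16>7, skip
j=7: 17>7, skip
j=8: 4≤7, i=2, swap(2,8) ⇒ 3 6 4 11 14 15 16 17 18 12 7
j=9: 12>7, skip
swap(3,10) ⇒ 3 6 4 7 14 15 16 17 18 12 11; return 3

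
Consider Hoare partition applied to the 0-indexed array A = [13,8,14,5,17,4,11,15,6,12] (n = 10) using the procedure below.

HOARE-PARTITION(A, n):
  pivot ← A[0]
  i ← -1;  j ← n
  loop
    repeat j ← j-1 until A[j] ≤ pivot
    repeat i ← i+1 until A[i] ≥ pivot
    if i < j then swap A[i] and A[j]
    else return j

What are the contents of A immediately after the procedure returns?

[12,8,6,5,11,4,17,15,14,13]

pivot = A[0] = 13; i = -1, j = 10
j→9 (A[9]=12≤13), i→0 (A[0]=13≥13); i<j, swap → [12,8,14,5,17,4,11,15,6,13]
j→8 (A[8]=6≤13), i→2 (A[2]=14≥13); i<j, swap → [12,8,6,5,17,4,11,15,14,13]
j→6 (A[6]=11≤13), i→4 (A[4]=17≥13); i<j, swap → [12,8,6,5,11,4,17,15,14,13]
j→5, i→6; i≥j, return j=5. A = [12,8,6,5,11,4,17,15,14,13]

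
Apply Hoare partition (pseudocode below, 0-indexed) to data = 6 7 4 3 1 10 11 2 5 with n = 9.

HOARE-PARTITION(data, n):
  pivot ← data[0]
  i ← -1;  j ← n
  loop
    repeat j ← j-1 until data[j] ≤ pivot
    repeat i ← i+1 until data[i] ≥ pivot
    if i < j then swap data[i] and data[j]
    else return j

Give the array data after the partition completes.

5 2 4 3 1 10 11 7 6

pivot = data[0] = 6; i = -1, j = 9
j→8 (data[8]=5≤6), i→0 (data[0]=6≥6); i<j, swap → 5 7 4 3 1 10 11 2 6
j→7 (data[7]=2≤6), i→1 (data[1]=7≥6); i<j, swap → 5 2 4 3 1 10 11 7 6
j→4, i→5; i≥j, return j=4. data = 5 2 4 3 1 10 11 7 6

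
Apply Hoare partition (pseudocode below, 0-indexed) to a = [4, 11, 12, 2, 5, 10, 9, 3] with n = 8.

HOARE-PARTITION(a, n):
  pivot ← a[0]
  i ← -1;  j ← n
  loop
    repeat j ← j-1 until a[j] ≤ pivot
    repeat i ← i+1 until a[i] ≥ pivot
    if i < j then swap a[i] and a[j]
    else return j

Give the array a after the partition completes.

pivot = a[0] = 4; i = -1, j = 8
j→7 (a[7]=3≤4), i→0 (a[0]=4≥4); i<j, swap → [3, 11, 12, 2, 5, 10, 9, 4]
j→3 (a[3]=2≤4), i→1 (a[1]=11≥4); i<j, swap → [3, 2, 12, 11, 5, 10, 9, 4]
j→1, i→2; i≥j, return j=1. a = [3, 2, 12, 11, 5, 10, 9, 4]

[3, 2, 12, 11, 5, 10, 9, 4]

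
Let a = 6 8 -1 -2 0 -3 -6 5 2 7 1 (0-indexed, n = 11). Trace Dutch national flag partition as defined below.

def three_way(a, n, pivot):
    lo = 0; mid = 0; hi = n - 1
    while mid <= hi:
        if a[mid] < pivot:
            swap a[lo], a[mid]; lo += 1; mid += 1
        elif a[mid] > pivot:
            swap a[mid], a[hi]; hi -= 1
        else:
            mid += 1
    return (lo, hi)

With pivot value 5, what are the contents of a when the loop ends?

1 2 -1 -2 0 -3 -6 5 7 8 6

lo=0 mid=0 hi=10
6>5: swap(0,10), hi=9 ⇒ 1 8 -1 -2 0 -3 -6 5 2 7 6
1<5: swap(0,0), lo=1 mid=1 ⇒ 1 8 -1 -2 0 -3 -6 5 2 7 6
8>5: swap(1,9), hi=8 ⇒ 1 7 -1 -2 0 -3 -6 5 2 8 6
7>5: swap(1,8), hi=7 ⇒ 1 2 -1 -2 0 -3 -6 5 7 8 6
2<5: swap(1,1), lo=2 mid=2 ⇒ 1 2 -1 -2 0 -3 -6 5 7 8 6
-1<5: swap(2,2), lo=3 mid=3 ⇒ 1 2 -1 -2 0 -3 -6 5 7 8 6
-2<5: swap(3,3), lo=4 mid=4 ⇒ 1 2 -1 -2 0 -3 -6 5 7 8 6
0<5: swap(4,4), lo=5 mid=5 ⇒ 1 2 -1 -2 0 -3 -6 5 7 8 6
-3<5: swap(5,5), lo=6 mid=6 ⇒ 1 2 -1 -2 0 -3 -6 5 7 8 6
-6<5: swap(6,6), lo=7 mid=7 ⇒ 1 2 -1 -2 0 -3 -6 5 7 8 6
5=5: mid=8
done. lo=7 hi=7; a=1 2 -1 -2 0 -3 -6 5 7 8 6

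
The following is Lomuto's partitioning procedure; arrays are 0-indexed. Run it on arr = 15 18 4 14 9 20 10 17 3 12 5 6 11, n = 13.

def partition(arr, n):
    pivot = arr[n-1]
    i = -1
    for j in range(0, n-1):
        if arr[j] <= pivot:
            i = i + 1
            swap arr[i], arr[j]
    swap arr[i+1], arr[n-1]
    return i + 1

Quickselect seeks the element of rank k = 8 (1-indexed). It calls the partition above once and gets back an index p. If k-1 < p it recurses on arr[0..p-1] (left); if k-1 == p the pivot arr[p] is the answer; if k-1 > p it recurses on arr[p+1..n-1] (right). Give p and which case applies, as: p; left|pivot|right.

6; right

pivot=11, i=-1
j=0: 15>11, skip
j=1: 18>11, skip
j=2: 4≤11, i=0, swap(0,2) ⇒ 4 18 15 14 9 20 10 17 3 12 5 6 11
j=3: 14>11, skip
j=4: 9≤11, i=1, swap(1,4) ⇒ 4 9 15 14 18 20 10 17 3 12 5 6 11
j=5: 20>11, skip
j=6: 10≤11, i=2, swap(2,6) ⇒ 4 9 10 14 18 20 15 17 3 12 5 6 11
j=7: 17>11, skip
j=8: 3≤11, i=3, swap(3,8) ⇒ 4 9 10 3 18 20 15 17 14 12 5 6 11
j=9: 12>11, skip
j=10: 5≤11, i=4, swap(4,10) ⇒ 4 9 10 3 5 20 15 17 14 12 18 6 11
j=11: 6≤11, i=5, swap(5,11) ⇒ 4 9 10 3 5 6 15 17 14 12 18 20 11
swap(6,12) ⇒ 4 9 10 3 5 6 11 17 14 12 18 20 15; return 6
p = 6; k-1 = 7 > 6 ⇒ right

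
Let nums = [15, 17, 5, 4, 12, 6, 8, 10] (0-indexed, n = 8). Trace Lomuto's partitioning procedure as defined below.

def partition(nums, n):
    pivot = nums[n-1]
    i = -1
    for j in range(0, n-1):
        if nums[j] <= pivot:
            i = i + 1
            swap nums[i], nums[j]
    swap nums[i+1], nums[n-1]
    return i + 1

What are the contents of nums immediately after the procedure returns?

pivot = nums[7] = 10; i = -1
j=0: nums[0]=15 > 10 → no swap
j=1: nums[1]=17 > 10 → no swap
j=2: nums[2]=5 ≤ 10 → i=0, swap nums[0],nums[2] → [5, 17, 15, 4, 12, 6, 8, 10]
j=3: nums[3]=4 ≤ 10 → i=1, swap nums[1],nums[3] → [5, 4, 15, 17, 12, 6, 8, 10]
j=4: nums[4]=12 > 10 → no swap
j=5: nums[5]=6 ≤ 10 → i=2, swap nums[2],nums[5] → [5, 4, 6, 17, 12, 15, 8, 10]
j=6: nums[6]=8 ≤ 10 → i=3, swap nums[3],nums[6] → [5, 4, 6, 8, 12, 15, 17, 10]
final swap nums[4],nums[7] → [5, 4, 6, 8, 10, 15, 17, 12]; return 4

[5, 4, 6, 8, 10, 15, 17, 12]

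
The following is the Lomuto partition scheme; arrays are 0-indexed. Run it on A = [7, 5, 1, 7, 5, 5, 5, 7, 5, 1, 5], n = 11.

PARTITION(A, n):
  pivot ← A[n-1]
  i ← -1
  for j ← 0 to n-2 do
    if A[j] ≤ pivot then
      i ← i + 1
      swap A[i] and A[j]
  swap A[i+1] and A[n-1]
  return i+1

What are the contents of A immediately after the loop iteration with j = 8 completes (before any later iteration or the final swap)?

[5, 1, 5, 5, 5, 5, 7, 7, 7, 1, 5]

pivot = A[10] = 5; i = -1
j=0: A[0]=7 > 5 → no swap
j=1: A[1]=5 ≤ 5 → i=0, swap A[0],A[1] → [5, 7, 1, 7, 5, 5, 5, 7, 5, 1, 5]
j=2: A[2]=1 ≤ 5 → i=1, swap A[1],A[2] → [5, 1, 7, 7, 5, 5, 5, 7, 5, 1, 5]
j=3: A[3]=7 > 5 → no swap
j=4: A[4]=5 ≤ 5 → i=2, swap A[2],A[4] → [5, 1, 5, 7, 7, 5, 5, 7, 5, 1, 5]
j=5: A[5]=5 ≤ 5 → i=3, swap A[3],A[5] → [5, 1, 5, 5, 7, 7, 5, 7, 5, 1, 5]
j=6: A[6]=5 ≤ 5 → i=4, swap A[4],A[6] → [5, 1, 5, 5, 5, 7, 7, 7, 5, 1, 5]
j=7: A[7]=7 > 5 → no swap
j=8: A[8]=5 ≤ 5 → i=5, swap A[5],A[8] → [5, 1, 5, 5, 5, 5, 7, 7, 7, 1, 5]
(after j=8) A = [5, 1, 5, 5, 5, 5, 7, 7, 7, 1, 5]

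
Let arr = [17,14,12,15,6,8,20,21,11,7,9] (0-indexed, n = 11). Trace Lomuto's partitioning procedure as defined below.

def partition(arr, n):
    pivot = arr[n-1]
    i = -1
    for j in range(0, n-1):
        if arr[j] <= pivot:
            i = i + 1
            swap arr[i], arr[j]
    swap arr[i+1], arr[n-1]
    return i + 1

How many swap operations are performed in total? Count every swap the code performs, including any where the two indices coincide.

4

pivot = arr[10] = 9; i = -1
j=0: arr[0]=17 > 9 → no swap
j=1: arr[1]=14 > 9 → no swap
j=2: arr[2]=12 > 9 → no swap
j=3: arr[3]=15 > 9 → no swap
j=4: arr[4]=6 ≤ 9 → i=0, swap arr[0],arr[4] → [6,14,12,15,17,8,20,21,11,7,9]
j=5: arr[5]=8 ≤ 9 → i=1, swap arr[1],arr[5] → [6,8,12,15,17,14,20,21,11,7,9]
j=6: arr[6]=20 > 9 → no swap
j=7: arr[7]=21 > 9 → no swap
j=8: arr[8]=11 > 9 → no swap
j=9: arr[9]=7 ≤ 9 → i=2, swap arr[2],arr[9] → [6,8,7,15,17,14,20,21,11,12,9]
final swap arr[3],arr[10] → [6,8,7,9,17,14,20,21,11,12,15]; return 3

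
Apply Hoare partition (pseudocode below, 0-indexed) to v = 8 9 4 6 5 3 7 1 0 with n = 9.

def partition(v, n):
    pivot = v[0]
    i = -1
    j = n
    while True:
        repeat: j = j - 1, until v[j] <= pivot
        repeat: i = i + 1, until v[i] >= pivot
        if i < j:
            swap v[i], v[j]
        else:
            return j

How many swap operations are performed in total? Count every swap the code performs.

pivot=8
j stops at 8 (0), i stops at 0 (8); swap ⇒ 0 9 4 6 5 3 7 1 8
j stops at 7 (1), i stops at 1 (9); swap ⇒ 0 1 4 6 5 3 7 9 8
j stops at 6, i stops at 7; i≥j ⇒ return 6. v=0 1 4 6 5 3 7 9 8

2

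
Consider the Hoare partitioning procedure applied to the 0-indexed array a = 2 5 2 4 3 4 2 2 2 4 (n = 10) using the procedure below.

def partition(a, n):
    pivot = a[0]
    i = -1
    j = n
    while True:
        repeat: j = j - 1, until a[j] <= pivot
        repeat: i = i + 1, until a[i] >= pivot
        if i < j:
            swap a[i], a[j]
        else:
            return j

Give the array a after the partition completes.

pivot = a[0] = 2; i = -1, j = 10
j→8 (a[8]=2≤2), i→0 (a[0]=2≥2); i<j, swap → 2 5 2 4 3 4 2 2 2 4
j→7 (a[7]=2≤2), i→1 (a[1]=5≥2); i<j, swap → 2 2 2 4 3 4 2 5 2 4
j→6 (a[6]=2≤2), i→2 (a[2]=2≥2); i<j, swap → 2 2 2 4 3 4 2 5 2 4
j→2, i→3; i≥j, return j=2. a = 2 2 2 4 3 4 2 5 2 4

2 2 2 4 3 4 2 5 2 4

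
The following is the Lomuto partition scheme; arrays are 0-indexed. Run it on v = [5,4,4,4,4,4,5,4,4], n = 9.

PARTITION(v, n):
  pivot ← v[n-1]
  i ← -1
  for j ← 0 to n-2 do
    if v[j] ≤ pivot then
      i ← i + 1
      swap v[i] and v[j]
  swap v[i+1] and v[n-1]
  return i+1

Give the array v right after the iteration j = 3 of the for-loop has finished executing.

pivot=4, i=-1
j=0: 5>4, skip
j=1: 4≤4, i=0, swap(0,1) ⇒ [4,5,4,4,4,4,5,4,4]
j=2: 4≤4, i=1, swap(1,2) ⇒ [4,4,5,4,4,4,5,4,4]
j=3: 4≤4, i=2, swap(2,3) ⇒ [4,4,4,5,4,4,5,4,4]
(after j=3) v = [4,4,4,5,4,4,5,4,4]

[4,4,4,5,4,4,5,4,4]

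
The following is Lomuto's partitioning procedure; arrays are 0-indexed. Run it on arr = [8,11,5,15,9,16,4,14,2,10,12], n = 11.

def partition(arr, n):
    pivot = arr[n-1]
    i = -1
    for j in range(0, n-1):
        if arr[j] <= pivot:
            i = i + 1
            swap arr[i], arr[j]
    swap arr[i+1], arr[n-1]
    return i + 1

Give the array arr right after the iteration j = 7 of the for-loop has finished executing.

[8,11,5,9,4,16,15,14,2,10,12]

pivot=12, i=-1
j=0: 8≤12, i=0, swap(0,0) ⇒ [8,11,5,15,9,16,4,14,2,10,12]
j=1: 11≤12, i=1, swap(1,1) ⇒ [8,11,5,15,9,16,4,14,2,10,12]
j=2: 5≤12, i=2, swap(2,2) ⇒ [8,11,5,15,9,16,4,14,2,10,12]
j=3: 15>12, skip
j=4: 9≤12, i=3, swap(3,4) ⇒ [8,11,5,9,15,16,4,14,2,10,12]
j=5: 16>12, skip
j=6: 4≤12, i=4, swap(4,6) ⇒ [8,11,5,9,4,16,15,14,2,10,12]
j=7: 14>12, skip
(after j=7) arr = [8,11,5,9,4,16,15,14,2,10,12]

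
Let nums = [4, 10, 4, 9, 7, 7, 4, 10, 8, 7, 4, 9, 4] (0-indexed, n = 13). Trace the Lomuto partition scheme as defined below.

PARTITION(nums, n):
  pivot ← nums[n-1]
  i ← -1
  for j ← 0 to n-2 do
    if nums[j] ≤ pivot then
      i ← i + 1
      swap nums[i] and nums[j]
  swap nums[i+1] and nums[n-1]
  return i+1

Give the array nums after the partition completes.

pivot = nums[12] = 4; i = -1
j=0: nums[0]=4 ≤ 4 → i=0, swap nums[0],nums[0] (no change) → [4, 10, 4, 9, 7, 7, 4, 10, 8, 7, 4, 9, 4]
j=1: nums[1]=10 > 4 → no swap
j=2: nums[2]=4 ≤ 4 → i=1, swap nums[1],nums[2] → [4, 4, 10, 9, 7, 7, 4, 10, 8, 7, 4, 9, 4]
j=3: nums[3]=9 > 4 → no swap
j=4: nums[4]=7 > 4 → no swap
j=5: nums[5]=7 > 4 → no swap
j=6: nums[6]=4 ≤ 4 → i=2, swap nums[2],nums[6] → [4, 4, 4, 9, 7, 7, 10, 10, 8, 7, 4, 9, 4]
j=7: nums[7]=10 > 4 → no swap
j=8: nums[8]=8 > 4 → no swap
j=9: nums[9]=7 > 4 → no swap
j=10: nums[10]=4 ≤ 4 → i=3, swap nums[3],nums[10] → [4, 4, 4, 4, 7, 7, 10, 10, 8, 7, 9, 9, 4]
j=11: nums[11]=9 > 4 → no swap
final swap nums[4],nums[12] → [4, 4, 4, 4, 4, 7, 10, 10, 8, 7, 9, 9, 7]; return 4

[4, 4, 4, 4, 4, 7, 10, 10, 8, 7, 9, 9, 7]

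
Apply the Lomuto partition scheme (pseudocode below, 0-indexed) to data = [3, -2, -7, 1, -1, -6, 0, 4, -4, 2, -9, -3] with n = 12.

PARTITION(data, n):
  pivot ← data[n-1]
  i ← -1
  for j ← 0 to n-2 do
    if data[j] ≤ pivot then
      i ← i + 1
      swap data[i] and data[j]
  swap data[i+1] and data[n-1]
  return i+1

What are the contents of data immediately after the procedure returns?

[-7, -6, -4, -9, -3, -2, 0, 4, 3, 2, 1, -1]

pivot=-3, i=-1
j=0: 3>-3, skip
j=1: -2>-3, skip
j=2: -7≤-3, i=0, swap(0,2) ⇒ [-7, -2, 3, 1, -1, -6, 0, 4, -4, 2, -9, -3]
j=3: 1>-3, skip
j=4: -1>-3, skip
j=5: -6≤-3, i=1, swap(1,5) ⇒ [-7, -6, 3, 1, -1, -2, 0, 4, -4, 2, -9, -3]
j=6: 0>-3, skip
j=7: 4>-3, skip
j=8: -4≤-3, i=2, swap(2,8) ⇒ [-7, -6, -4, 1, -1, -2, 0, 4, 3, 2, -9, -3]
j=9: 2>-3, skip
j=10: -9≤-3, i=3, swap(3,10) ⇒ [-7, -6, -4, -9, -1, -2, 0, 4, 3, 2, 1, -3]
swap(4,11) ⇒ [-7, -6, -4, -9, -3, -2, 0, 4, 3, 2, 1, -1]; return 4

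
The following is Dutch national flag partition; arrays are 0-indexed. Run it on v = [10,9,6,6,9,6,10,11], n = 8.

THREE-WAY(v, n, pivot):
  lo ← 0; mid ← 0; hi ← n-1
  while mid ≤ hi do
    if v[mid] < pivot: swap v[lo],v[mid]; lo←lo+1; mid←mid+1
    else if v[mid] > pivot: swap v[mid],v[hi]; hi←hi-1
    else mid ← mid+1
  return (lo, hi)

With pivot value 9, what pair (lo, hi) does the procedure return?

(3, 4)

pivot = 9; lo=0, mid=0, hi=7
v[mid]=10>9: swap v[0],v[7]; hi=6 → [11,9,6,6,9,6,10,10]
v[mid]=11>9: swap v[0],v[6]; hi=5 → [10,9,6,6,9,6,11,10]
v[mid]=10>9: swap v[0],v[5]; hi=4 → [6,9,6,6,9,10,11,10]
v[mid]=6<9: swap v[0],v[0]; lo=1,mid=1 → [6,9,6,6,9,10,11,10]
v[mid]=9=9: mid=2
v[mid]=6<9: swap v[1],v[2]; lo=2,mid=3 → [6,6,9,6,9,10,11,10]
v[mid]=6<9: swap v[2],v[3]; lo=3,mid=4 → [6,6,6,9,9,10,11,10]
v[mid]=9=9: mid=5
end: lo=3, hi=4; v = [6,6,6,9,9,10,11,10]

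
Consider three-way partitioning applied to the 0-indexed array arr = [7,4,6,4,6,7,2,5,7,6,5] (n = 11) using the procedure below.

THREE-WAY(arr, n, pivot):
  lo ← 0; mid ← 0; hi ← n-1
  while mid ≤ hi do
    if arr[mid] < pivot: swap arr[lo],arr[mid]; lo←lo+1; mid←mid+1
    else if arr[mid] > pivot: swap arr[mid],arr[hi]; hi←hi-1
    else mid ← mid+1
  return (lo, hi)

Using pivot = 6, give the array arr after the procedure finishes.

[5,4,4,2,5,6,6,6,7,7,7]

pivot = 6; lo=0, mid=0, hi=10
arr[mid]=7>6: swap arr[0],arr[10]; hi=9 → [5,4,6,4,6,7,2,5,7,6,7]
arr[mid]=5<6: swap arr[0],arr[0]; lo=1,mid=1 → [5,4,6,4,6,7,2,5,7,6,7]
arr[mid]=4<6: swap arr[1],arr[1]; lo=2,mid=2 → [5,4,6,4,6,7,2,5,7,6,7]
arr[mid]=6=6: mid=3
arr[mid]=4<6: swap arr[2],arr[3]; lo=3,mid=4 → [5,4,4,6,6,7,2,5,7,6,7]
arr[mid]=6=6: mid=5
arr[mid]=7>6: swap arr[5],arr[9]; hi=8 → [5,4,4,6,6,6,2,5,7,7,7]
arr[mid]=6=6: mid=6
arr[mid]=2<6: swap arr[3],arr[6]; lo=4,mid=7 → [5,4,4,2,6,6,6,5,7,7,7]
arr[mid]=5<6: swap arr[4],arr[7]; lo=5,mid=8 → [5,4,4,2,5,6,6,6,7,7,7]
arr[mid]=7>6: swap arr[8],arr[8]; hi=7 → [5,4,4,2,5,6,6,6,7,7,7]
end: lo=5, hi=7; arr = [5,4,4,2,5,6,6,6,7,7,7]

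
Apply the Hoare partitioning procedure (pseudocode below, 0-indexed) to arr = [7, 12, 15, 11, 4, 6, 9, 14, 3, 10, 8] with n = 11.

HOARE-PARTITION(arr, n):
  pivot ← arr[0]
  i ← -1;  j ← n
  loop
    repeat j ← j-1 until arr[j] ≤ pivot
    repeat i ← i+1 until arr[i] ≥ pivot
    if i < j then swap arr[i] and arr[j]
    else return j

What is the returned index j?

2

pivot=7
j stops at 8 (3), i stops at 0 (7); swap ⇒ [3, 12, 15, 11, 4, 6, 9, 14, 7, 10, 8]
j stops at 5 (6), i stops at 1 (12); swap ⇒ [3, 6, 15, 11, 4, 12, 9, 14, 7, 10, 8]
j stops at 4 (4), i stops at 2 (15); swap ⇒ [3, 6, 4, 11, 15, 12, 9, 14, 7, 10, 8]
j stops at 2, i stops at 3; i≥j ⇒ return 2. arr=[3, 6, 4, 11, 15, 12, 9, 14, 7, 10, 8]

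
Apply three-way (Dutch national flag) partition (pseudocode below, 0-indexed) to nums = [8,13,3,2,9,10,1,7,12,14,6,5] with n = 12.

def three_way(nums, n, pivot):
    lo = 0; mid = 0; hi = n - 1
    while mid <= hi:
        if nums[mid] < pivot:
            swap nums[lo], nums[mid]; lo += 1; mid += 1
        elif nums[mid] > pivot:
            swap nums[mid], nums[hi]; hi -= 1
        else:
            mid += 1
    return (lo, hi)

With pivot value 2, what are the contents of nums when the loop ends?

lo=0 mid=0 hi=11
8>2: swap(0,11), hi=10 ⇒ [5,13,3,2,9,10,1,7,12,14,6,8]
5>2: swap(0,10), hi=9 ⇒ [6,13,3,2,9,10,1,7,12,14,5,8]
6>2: swap(0,9), hi=8 ⇒ [14,13,3,2,9,10,1,7,12,6,5,8]
14>2: swap(0,8), hi=7 ⇒ [12,13,3,2,9,10,1,7,14,6,5,8]
12>2: swap(0,7), hi=6 ⇒ [7,13,3,2,9,10,1,12,14,6,5,8]
7>2: swap(0,6), hi=5 ⇒ [1,13,3,2,9,10,7,12,14,6,5,8]
1<2: swap(0,0), lo=1 mid=1 ⇒ [1,13,3,2,9,10,7,12,14,6,5,8]
13>2: swap(1,5), hi=4 ⇒ [1,10,3,2,9,13,7,12,14,6,5,8]
10>2: swap(1,4), hi=3 ⇒ [1,9,3,2,10,13,7,12,14,6,5,8]
9>2: swap(1,3), hi=2 ⇒ [1,2,3,9,10,13,7,12,14,6,5,8]
2=2: mid=2
3>2: swap(2,2), hi=1 ⇒ [1,2,3,9,10,13,7,12,14,6,5,8]
done. lo=1 hi=1; nums=[1,2,3,9,10,13,7,12,14,6,5,8]

[1,2,3,9,10,13,7,12,14,6,5,8]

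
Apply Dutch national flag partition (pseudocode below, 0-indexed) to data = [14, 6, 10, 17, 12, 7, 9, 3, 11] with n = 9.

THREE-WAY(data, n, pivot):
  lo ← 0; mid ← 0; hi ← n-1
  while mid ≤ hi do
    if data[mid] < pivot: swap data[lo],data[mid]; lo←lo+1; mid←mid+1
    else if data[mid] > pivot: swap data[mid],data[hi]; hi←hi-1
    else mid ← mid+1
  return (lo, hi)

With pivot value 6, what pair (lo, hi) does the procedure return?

pivot = 6; lo=0, mid=0, hi=8
data[mid]=14>6: swap data[0],data[8]; hi=7 → [11, 6, 10, 17, 12, 7, 9, 3, 14]
data[mid]=11>6: swap data[0],data[7]; hi=6 → [3, 6, 10, 17, 12, 7, 9, 11, 14]
data[mid]=3<6: swap data[0],data[0]; lo=1,mid=1 → [3, 6, 10, 17, 12, 7, 9, 11, 14]
data[mid]=6=6: mid=2
data[mid]=10>6: swap data[2],data[6]; hi=5 → [3, 6, 9, 17, 12, 7, 10, 11, 14]
data[mid]=9>6: swap data[2],data[5]; hi=4 → [3, 6, 7, 17, 12, 9, 10, 11, 14]
data[mid]=7>6: swap data[2],data[4]; hi=3 → [3, 6, 12, 17, 7, 9, 10, 11, 14]
data[mid]=12>6: swap data[2],data[3]; hi=2 → [3, 6, 17, 12, 7, 9, 10, 11, 14]
data[mid]=17>6: swap data[2],data[2]; hi=1 → [3, 6, 17, 12, 7, 9, 10, 11, 14]
end: lo=1, hi=1; data = [3, 6, 17, 12, 7, 9, 10, 11, 14]

(1, 1)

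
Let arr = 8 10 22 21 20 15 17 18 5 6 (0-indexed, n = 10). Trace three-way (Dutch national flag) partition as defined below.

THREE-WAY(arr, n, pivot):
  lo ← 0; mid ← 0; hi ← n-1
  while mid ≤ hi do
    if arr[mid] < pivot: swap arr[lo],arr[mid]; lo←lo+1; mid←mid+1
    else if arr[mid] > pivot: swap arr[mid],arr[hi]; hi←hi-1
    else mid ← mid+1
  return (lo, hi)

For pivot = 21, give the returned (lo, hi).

(8, 8)

lo=0 mid=0 hi=9
8<21: swap(0,0), lo=1 mid=1 ⇒ 8 10 22 21 20 15 17 18 5 6
10<21: swap(1,1), lo=2 mid=2 ⇒ 8 10 22 21 20 15 17 18 5 6
22>21: swap(2,9), hi=8 ⇒ 8 10 6 21 20 15 17 18 5 22
6<21: swap(2,2), lo=3 mid=3 ⇒ 8 10 6 21 20 15 17 18 5 22
21=21: mid=4
20<21: swap(3,4), lo=4 mid=5 ⇒ 8 10 6 20 21 15 17 18 5 22
15<21: swap(4,5), lo=5 mid=6 ⇒ 8 10 6 20 15 21 17 18 5 22
17<21: swap(5,6), lo=6 mid=7 ⇒ 8 10 6 20 15 17 21 18 5 22
18<21: swap(6,7), lo=7 mid=8 ⇒ 8 10 6 20 15 17 18 21 5 22
5<21: swap(7,8), lo=8 mid=9 ⇒ 8 10 6 20 15 17 18 5 21 22
done. lo=8 hi=8; arr=8 10 6 20 15 17 18 5 21 22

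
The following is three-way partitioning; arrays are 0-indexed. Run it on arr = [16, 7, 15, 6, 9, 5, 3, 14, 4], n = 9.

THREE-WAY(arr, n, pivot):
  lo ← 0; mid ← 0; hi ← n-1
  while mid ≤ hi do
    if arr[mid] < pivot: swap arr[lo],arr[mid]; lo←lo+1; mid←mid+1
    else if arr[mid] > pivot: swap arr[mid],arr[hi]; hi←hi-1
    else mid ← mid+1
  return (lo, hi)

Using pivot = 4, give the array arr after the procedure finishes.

pivot = 4; lo=0, mid=0, hi=8
arr[mid]=16>4: swap arr[0],arr[8]; hi=7 → [4, 7, 15, 6, 9, 5, 3, 14, 16]
arr[mid]=4=4: mid=1
arr[mid]=7>4: swap arr[1],arr[7]; hi=6 → [4, 14, 15, 6, 9, 5, 3, 7, 16]
arr[mid]=14>4: swap arr[1],arr[6]; hi=5 → [4, 3, 15, 6, 9, 5, 14, 7, 16]
arr[mid]=3<4: swap arr[0],arr[1]; lo=1,mid=2 → [3, 4, 15, 6, 9, 5, 14, 7, 16]
arr[mid]=15>4: swap arr[2],arr[5]; hi=4 → [3, 4, 5, 6, 9, 15, 14, 7, 16]
arr[mid]=5>4: swap arr[2],arr[4]; hi=3 → [3, 4, 9, 6, 5, 15, 14, 7, 16]
arr[mid]=9>4: swap arr[2],arr[3]; hi=2 → [3, 4, 6, 9, 5, 15, 14, 7, 16]
arr[mid]=6>4: swap arr[2],arr[2]; hi=1 → [3, 4, 6, 9, 5, 15, 14, 7, 16]
end: lo=1, hi=1; arr = [3, 4, 6, 9, 5, 15, 14, 7, 16]

[3, 4, 6, 9, 5, 15, 14, 7, 16]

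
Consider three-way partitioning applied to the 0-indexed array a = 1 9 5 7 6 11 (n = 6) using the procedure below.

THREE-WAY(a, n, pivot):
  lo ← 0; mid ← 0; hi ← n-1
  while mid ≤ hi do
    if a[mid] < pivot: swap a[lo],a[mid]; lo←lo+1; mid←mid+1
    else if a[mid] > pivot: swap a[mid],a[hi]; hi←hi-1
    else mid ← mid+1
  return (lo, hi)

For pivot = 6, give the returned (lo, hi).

lo=0 mid=0 hi=5
1<6: swap(0,0), lo=1 mid=1 ⇒ 1 9 5 7 6 11
9>6: swap(1,5), hi=4 ⇒ 1 11 5 7 6 9
11>6: swap(1,4), hi=3 ⇒ 1 6 5 7 11 9
6=6: mid=2
5<6: swap(1,2), lo=2 mid=3 ⇒ 1 5 6 7 11 9
7>6: swap(3,3), hi=2 ⇒ 1 5 6 7 11 9
done. lo=2 hi=2; a=1 5 6 7 11 9

(2, 2)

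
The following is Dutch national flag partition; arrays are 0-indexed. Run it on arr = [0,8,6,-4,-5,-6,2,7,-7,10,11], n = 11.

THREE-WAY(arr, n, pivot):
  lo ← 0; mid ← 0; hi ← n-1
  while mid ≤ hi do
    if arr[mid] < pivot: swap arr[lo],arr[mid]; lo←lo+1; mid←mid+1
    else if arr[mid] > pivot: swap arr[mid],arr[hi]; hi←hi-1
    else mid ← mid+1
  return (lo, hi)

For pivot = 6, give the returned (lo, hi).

(6, 6)

lo=0 mid=0 hi=10
0<6: swap(0,0), lo=1 mid=1 ⇒ [0,8,6,-4,-5,-6,2,7,-7,10,11]
8>6: swap(1,10), hi=9 ⇒ [0,11,6,-4,-5,-6,2,7,-7,10,8]
11>6: swap(1,9), hi=8 ⇒ [0,10,6,-4,-5,-6,2,7,-7,11,8]
10>6: swap(1,8), hi=7 ⇒ [0,-7,6,-4,-5,-6,2,7,10,11,8]
-7<6: swap(1,1), lo=2 mid=2 ⇒ [0,-7,6,-4,-5,-6,2,7,10,11,8]
6=6: mid=3
-4<6: swap(2,3), lo=3 mid=4 ⇒ [0,-7,-4,6,-5,-6,2,7,10,11,8]
-5<6: swap(3,4), lo=4 mid=5 ⇒ [0,-7,-4,-5,6,-6,2,7,10,11,8]
-6<6: swap(4,5), lo=5 mid=6 ⇒ [0,-7,-4,-5,-6,6,2,7,10,11,8]
2<6: swap(5,6), lo=6 mid=7 ⇒ [0,-7,-4,-5,-6,2,6,7,10,11,8]
7>6: swap(7,7), hi=6 ⇒ [0,-7,-4,-5,-6,2,6,7,10,11,8]
done. lo=6 hi=6; arr=[0,-7,-4,-5,-6,2,6,7,10,11,8]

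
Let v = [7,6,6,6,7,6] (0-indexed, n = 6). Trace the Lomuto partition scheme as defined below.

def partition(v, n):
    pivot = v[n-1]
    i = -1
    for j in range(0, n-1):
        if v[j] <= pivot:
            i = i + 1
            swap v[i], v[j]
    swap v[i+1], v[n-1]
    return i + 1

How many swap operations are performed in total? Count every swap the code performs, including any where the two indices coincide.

4

pivot=6, i=-1
j=0: 7>6, skip
j=1: 6≤6, i=0, swap(0,1) ⇒ [6,7,6,6,7,6]
j=2: 6≤6, i=1, swap(1,2) ⇒ [6,6,7,6,7,6]
j=3: 6≤6, i=2, swap(2,3) ⇒ [6,6,6,7,7,6]
j=4: 7>6, skip
swap(3,5) ⇒ [6,6,6,6,7,7]; return 3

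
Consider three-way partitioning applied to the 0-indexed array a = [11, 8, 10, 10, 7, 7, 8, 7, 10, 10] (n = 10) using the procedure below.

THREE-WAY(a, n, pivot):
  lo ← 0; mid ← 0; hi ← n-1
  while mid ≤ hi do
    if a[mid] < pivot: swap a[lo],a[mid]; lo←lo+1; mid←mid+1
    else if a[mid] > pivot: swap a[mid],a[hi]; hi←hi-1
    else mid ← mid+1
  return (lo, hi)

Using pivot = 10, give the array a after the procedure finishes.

lo=0 mid=0 hi=9
11>10: swap(0,9), hi=8 ⇒ [10, 8, 10, 10, 7, 7, 8, 7, 10, 11]
10=10: mid=1
8<10: swap(0,1), lo=1 mid=2 ⇒ [8, 10, 10, 10, 7, 7, 8, 7, 10, 11]
10=10: mid=3
10=10: mid=4
7<10: swap(1,4), lo=2 mid=5 ⇒ [8, 7, 10, 10, 10, 7, 8, 7, 10, 11]
7<10: swap(2,5), lo=3 mid=6 ⇒ [8, 7, 7, 10, 10, 10, 8, 7, 10, 11]
8<10: swap(3,6), lo=4 mid=7 ⇒ [8, 7, 7, 8, 10, 10, 10, 7, 10, 11]
7<10: swap(4,7), lo=5 mid=8 ⇒ [8, 7, 7, 8, 7, 10, 10, 10, 10, 11]
10=10: mid=9
done. lo=5 hi=8; a=[8, 7, 7, 8, 7, 10, 10, 10, 10, 11]

[8, 7, 7, 8, 7, 10, 10, 10, 10, 11]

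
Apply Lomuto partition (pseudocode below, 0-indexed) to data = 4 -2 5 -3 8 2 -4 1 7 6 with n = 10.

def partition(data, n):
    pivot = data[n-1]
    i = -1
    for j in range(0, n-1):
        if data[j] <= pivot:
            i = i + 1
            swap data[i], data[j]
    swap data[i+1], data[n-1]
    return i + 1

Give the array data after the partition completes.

4 -2 5 -3 2 -4 1 6 7 8

pivot = data[9] = 6; i = -1
j=0: data[0]=4 ≤ 6 → i=0, swap data[0],data[0] (no change) → 4 -2 5 -3 8 2 -4 1 7 6
j=1: data[1]=-2 ≤ 6 → i=1, swap data[1],data[1] (no change) → 4 -2 5 -3 8 2 -4 1 7 6
j=2: data[2]=5 ≤ 6 → i=2, swap data[2],data[2] (no change) → 4 -2 5 -3 8 2 -4 1 7 6
j=3: data[3]=-3 ≤ 6 → i=3, swap data[3],data[3] (no change) → 4 -2 5 -3 8 2 -4 1 7 6
j=4: data[4]=8 > 6 → no swap
j=5: data[5]=2 ≤ 6 → i=4, swap data[4],data[5] → 4 -2 5 -3 2 8 -4 1 7 6
j=6: data[6]=-4 ≤ 6 → i=5, swap data[5],data[6] → 4 -2 5 -3 2 -4 8 1 7 6
j=7: data[7]=1 ≤ 6 → i=6, swap data[6],data[7] → 4 -2 5 -3 2 -4 1 8 7 6
j=8: data[8]=7 > 6 → no swap
final swap data[7],data[9] → 4 -2 5 -3 2 -4 1 6 7 8; return 7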